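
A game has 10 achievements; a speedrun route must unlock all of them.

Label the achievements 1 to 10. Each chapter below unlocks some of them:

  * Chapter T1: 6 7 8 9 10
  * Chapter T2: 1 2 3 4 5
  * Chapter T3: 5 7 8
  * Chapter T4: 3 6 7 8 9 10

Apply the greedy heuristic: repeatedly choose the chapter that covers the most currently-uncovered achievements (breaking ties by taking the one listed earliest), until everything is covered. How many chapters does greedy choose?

2

Greedy: pick T4 (covers 6 new) → pick T2 (covers 4 new). Total picks: 2.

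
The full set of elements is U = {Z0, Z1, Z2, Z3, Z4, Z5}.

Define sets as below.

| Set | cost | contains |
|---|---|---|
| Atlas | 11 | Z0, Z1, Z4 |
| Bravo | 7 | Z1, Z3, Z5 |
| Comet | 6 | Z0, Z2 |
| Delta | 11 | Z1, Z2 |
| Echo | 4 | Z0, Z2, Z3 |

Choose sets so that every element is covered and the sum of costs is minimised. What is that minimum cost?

Atlas, Bravo, Echo together cover every element (Atlas ∪ Bravo ∪ Echo = {Z0, Z1, Z2, Z3, Z4, Z5}); total cost 11 + 7 + 4 = 22.
No covering selection has total cost below 22.

22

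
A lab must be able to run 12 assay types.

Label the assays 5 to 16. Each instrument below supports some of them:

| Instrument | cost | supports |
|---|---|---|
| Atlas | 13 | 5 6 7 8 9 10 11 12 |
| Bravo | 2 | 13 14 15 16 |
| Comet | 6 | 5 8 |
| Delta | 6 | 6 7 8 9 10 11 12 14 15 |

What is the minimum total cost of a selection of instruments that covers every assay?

Bravo, Comet, Delta together cover every assay (Bravo ∪ Comet ∪ Delta = {5, 6, 7, 8, 9, 10, 11, 12, 13, 14, 15, 16}); total cost 2 + 6 + 6 = 14.
No covering selection has total cost below 14.

14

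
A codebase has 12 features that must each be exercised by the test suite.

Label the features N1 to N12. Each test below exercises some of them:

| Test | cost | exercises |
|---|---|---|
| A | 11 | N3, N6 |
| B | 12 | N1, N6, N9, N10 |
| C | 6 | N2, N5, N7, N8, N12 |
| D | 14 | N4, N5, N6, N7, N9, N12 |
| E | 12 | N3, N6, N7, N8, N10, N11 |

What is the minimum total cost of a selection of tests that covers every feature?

B, C, D, E together cover every feature (B ∪ C ∪ D ∪ E = {N1, N2, N3, N4, N5, N6, N7, N8, N9, N10, N11, N12}); total cost 12 + 6 + 14 + 12 = 44.
No covering selection has total cost below 44.

44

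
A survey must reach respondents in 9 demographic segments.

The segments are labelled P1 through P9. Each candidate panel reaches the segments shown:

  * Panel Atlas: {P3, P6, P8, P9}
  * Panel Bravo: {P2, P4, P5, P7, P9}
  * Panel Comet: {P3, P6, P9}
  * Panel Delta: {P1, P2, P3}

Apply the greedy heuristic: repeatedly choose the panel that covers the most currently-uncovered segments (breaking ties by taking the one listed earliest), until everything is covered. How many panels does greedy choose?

3

Greedy: pick Bravo (covers 5 new) → pick Atlas (covers 3 new) → pick Delta (covers 1 new). Total picks: 3.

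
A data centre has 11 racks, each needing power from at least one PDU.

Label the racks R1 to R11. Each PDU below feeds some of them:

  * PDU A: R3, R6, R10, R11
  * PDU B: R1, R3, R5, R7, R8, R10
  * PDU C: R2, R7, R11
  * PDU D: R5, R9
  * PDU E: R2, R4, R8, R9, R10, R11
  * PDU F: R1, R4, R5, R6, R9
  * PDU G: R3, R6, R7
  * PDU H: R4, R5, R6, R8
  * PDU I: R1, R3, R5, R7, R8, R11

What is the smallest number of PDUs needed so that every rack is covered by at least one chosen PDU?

Take {E, G, I}. Their union is {R1, R2, R3, R4, R5, R6, R7, R8, R9, R10, R11}, which is all 11 racks.
No 2 of the 9 PDUs cover everything (all 36 combinations miss at least one rack), so 3 is optimal.

3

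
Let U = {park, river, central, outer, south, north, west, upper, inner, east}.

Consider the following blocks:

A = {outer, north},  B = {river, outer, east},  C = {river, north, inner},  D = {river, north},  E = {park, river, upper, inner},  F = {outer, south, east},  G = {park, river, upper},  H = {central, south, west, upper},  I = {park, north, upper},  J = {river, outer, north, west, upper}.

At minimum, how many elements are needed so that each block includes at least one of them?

The 3 elements {river, outer, upper} hit every block.
No choice of 2 elements meets every block, so 3 is the minimum.

3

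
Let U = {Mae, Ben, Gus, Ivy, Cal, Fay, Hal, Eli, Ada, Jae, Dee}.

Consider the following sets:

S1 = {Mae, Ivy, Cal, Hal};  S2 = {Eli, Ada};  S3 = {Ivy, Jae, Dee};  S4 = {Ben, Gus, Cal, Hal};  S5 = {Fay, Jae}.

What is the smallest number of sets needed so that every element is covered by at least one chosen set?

S1 and S2 and S3 and S4 and S5 together: S1 ∪ S2 ∪ S3 ∪ S4 ∪ S5 = {Mae, Ben, Gus, Ivy, Cal, Fay, Hal, Eli, Ada, Jae, Dee} — every element is covered.
Only S1 contains Mae, so S1 is forced; the remaining 7 elements need at least 4 more sets (each remaining set adds at most 2) — so at least 5 sets are needed, and 5 is optimal.

5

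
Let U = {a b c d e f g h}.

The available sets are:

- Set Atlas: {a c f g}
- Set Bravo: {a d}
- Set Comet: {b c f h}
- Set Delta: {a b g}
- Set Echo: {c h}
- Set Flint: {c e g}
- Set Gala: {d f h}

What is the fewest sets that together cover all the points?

3

Delta and Flint and Gala together: Delta ∪ Flint ∪ Gala = {a, b, c, d, e, f, g, h} — every point is covered.
Only Flint contains e, so Flint is forced; the remaining 5 points need at least 2 more sets (each remaining set adds at most 3) — so at least 3 sets are needed, and 3 is optimal.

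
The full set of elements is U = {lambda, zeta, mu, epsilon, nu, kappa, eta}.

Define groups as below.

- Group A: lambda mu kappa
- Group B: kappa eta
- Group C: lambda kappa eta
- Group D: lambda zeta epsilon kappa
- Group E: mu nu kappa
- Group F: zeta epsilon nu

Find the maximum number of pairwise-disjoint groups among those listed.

2

B, F are pairwise disjoint (B={kappa,eta}; F={zeta,epsilon,nu}).
Every remaining group overlaps one of these, and no 3 of the listed groups are pairwise disjoint, so 2 is the maximum.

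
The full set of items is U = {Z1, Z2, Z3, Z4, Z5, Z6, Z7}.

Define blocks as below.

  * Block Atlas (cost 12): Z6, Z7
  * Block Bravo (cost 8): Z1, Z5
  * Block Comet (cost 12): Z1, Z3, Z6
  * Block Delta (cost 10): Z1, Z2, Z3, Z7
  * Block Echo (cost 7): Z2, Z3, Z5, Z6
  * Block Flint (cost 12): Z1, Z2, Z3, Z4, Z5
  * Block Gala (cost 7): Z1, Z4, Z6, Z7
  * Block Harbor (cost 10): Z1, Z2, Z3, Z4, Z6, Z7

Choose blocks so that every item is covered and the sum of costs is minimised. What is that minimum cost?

Echo, Gala together cover every item (Echo ∪ Gala = {Z1, Z2, Z3, Z4, Z5, Z6, Z7}); total cost 7 + 7 = 14.
The greedy pick Harbor, Echo costs 17; no covering selection beats 14.

14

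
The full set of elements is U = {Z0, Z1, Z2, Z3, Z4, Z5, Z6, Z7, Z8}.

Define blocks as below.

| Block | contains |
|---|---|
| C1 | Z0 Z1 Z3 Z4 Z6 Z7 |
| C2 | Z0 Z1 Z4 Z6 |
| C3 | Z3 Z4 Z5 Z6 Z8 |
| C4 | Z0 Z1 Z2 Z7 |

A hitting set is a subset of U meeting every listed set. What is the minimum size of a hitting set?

2

H = {Z1, Z6} meets every block (each contains at least one member of H), and |H| = 2.
The blocks C3, C4 are pairwise disjoint, so any hitting set needs a separate element for each — at least 2. Hence 2 is optimal.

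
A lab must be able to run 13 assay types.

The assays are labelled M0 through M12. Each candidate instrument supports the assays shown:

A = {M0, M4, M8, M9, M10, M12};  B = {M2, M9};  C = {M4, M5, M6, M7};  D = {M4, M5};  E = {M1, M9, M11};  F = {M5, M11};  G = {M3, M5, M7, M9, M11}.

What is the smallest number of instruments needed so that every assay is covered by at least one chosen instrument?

A and B and C and E and G together: A ∪ B ∪ C ∪ E ∪ G = {M0, M1, M2, M3, M4, M5, M6, M7, M8, M9, M10, M11, M12} — every assay is covered.
No 4 of the 7 instruments cover everything (all 35 combinations miss at least one assay), so 5 is optimal.

5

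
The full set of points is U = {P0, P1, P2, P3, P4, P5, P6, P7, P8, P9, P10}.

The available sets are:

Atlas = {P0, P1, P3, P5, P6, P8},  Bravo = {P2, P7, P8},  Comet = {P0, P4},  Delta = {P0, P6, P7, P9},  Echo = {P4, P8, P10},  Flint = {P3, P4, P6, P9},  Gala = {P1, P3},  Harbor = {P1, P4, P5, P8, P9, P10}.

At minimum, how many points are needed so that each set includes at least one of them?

Take H = {P1, P4, P7}. Each listed set contains at least one of these, so H is a hitting set of size 3.
The sets Bravo, Comet, Gala are pairwise disjoint, so any hitting set needs a separate point for each — at least 3. Hence 3 is optimal.

3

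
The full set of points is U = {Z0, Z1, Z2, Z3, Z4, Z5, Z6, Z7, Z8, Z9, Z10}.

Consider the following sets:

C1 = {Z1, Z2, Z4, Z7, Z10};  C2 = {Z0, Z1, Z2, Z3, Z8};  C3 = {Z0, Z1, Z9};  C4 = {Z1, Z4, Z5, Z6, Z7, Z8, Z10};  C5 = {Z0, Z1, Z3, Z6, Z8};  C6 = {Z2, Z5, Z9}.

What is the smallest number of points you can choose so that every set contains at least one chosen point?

Take H = {Z1, Z2}. Each listed set contains at least one of these, so H is a hitting set of size 2.
The sets C5, C6 are pairwise disjoint, so any hitting set needs a separate point for each — at least 2. Hence 2 is optimal.

2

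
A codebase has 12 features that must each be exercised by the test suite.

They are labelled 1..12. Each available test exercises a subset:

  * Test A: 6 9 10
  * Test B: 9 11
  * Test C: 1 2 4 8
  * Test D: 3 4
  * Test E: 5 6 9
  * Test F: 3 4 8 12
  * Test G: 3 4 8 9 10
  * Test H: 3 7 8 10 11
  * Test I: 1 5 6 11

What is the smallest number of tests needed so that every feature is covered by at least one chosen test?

Take {C, E, F, H}. Their union is {1, 2, 3, 4, 5, 6, 7, 8, 9, 10, 11, 12}, which is all 12 features.
Only H contains 7, so H is forced; the remaining 7 features need at least 3 more tests (each remaining test adds at most 3) — so at least 4 tests are needed, and 4 is optimal.

4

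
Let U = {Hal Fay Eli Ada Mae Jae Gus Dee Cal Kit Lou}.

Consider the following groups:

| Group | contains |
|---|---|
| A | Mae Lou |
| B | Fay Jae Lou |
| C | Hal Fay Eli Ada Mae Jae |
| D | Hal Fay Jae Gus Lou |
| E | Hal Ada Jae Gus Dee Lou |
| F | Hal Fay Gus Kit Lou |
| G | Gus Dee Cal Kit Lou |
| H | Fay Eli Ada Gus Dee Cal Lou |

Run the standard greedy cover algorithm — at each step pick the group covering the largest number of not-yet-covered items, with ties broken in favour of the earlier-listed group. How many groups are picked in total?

Greedy: pick H (covers 7 new) → pick C (covers 3 new) → pick F (covers 1 new). Total picks: 3.
(The true minimum cover uses only 2 groups, so greedy is not optimal here.)

3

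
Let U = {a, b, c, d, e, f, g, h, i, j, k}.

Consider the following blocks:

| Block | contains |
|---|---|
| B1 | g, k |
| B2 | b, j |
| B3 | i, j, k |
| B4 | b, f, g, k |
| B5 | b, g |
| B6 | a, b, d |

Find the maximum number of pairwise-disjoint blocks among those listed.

2

B3, B6 are pairwise disjoint (B3={i,j,k}; B6={a,b,d}).
Every remaining block overlaps one of these, and no 3 of the listed blocks are pairwise disjoint, so 2 is the maximum.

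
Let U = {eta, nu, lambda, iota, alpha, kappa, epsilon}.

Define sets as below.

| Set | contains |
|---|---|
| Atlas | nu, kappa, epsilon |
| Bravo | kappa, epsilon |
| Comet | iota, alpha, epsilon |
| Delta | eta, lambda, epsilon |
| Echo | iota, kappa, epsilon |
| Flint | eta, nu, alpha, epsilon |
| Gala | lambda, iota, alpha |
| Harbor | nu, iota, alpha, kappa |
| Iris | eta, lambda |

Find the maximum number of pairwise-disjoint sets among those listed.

2

Echo, Iris are pairwise disjoint (Echo={iota,kappa,epsilon}; Iris={eta,lambda}).
Every remaining set overlaps one of these, and no 3 of the listed sets are pairwise disjoint, so 2 is the maximum.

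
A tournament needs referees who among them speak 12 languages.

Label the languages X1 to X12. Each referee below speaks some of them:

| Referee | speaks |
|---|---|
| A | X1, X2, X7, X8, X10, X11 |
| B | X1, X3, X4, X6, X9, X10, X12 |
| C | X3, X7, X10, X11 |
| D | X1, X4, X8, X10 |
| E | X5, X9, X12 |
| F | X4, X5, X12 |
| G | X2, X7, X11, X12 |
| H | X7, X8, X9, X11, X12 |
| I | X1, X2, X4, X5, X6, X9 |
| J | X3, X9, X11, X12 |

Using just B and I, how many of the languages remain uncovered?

3

Union of B, I = {X1, X2, X3, X4, X5, X6, X9, X10, X12}.
Not covered: X7, X8, X11 — 3 languages.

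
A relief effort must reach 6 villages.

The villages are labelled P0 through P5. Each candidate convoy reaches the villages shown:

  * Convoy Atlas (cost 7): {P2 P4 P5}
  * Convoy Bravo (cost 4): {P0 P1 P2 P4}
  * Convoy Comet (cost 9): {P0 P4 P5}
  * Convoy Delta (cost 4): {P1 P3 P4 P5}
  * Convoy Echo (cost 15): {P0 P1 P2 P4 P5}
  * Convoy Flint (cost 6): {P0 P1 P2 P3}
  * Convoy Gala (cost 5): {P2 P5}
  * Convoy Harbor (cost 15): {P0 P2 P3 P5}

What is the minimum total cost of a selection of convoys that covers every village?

Bravo, Delta together cover every village (Bravo ∪ Delta = {P0, P1, P2, P3, P4, P5}); total cost 4 + 4 = 8.
No covering selection has total cost below 8.

8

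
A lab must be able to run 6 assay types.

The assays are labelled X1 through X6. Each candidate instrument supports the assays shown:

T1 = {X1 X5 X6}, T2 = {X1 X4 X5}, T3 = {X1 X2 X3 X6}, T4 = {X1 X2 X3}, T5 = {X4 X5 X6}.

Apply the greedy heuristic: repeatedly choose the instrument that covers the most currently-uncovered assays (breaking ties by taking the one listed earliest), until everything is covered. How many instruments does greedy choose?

Greedy: pick T3 (covers 4 new) → pick T2 (covers 2 new). Total picks: 2.

2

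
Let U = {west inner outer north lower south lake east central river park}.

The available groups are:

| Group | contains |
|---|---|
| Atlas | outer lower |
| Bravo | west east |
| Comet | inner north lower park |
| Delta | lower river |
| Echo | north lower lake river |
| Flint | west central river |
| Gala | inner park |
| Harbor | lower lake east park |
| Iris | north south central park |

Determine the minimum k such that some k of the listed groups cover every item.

5

Atlas, Bravo, Comet, Echo, and Iris cover everything between them: the union {west, inner, outer, north, lower, south, lake, east, central, river, park} is all of U.
No 4 of the 9 groups cover everything (all 126 combinations miss at least one item), so 5 is optimal.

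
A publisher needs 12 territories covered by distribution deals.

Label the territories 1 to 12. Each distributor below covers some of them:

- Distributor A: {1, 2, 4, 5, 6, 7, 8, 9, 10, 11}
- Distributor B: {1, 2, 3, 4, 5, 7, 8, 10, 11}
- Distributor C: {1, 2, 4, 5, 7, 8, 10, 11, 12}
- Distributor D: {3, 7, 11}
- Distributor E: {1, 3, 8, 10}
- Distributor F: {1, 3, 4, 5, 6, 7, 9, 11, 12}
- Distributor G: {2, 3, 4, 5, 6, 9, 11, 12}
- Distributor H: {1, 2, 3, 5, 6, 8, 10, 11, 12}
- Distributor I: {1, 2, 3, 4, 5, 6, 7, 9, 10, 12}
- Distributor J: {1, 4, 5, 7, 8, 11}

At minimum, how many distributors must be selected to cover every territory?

C and F together: C ∪ F = {1, 2, 3, 4, 5, 6, 7, 8, 9, 10, 11, 12} — every territory is covered.
No single distributor has all 12 territories (the largest, A, has 10), so 2 is optimal.

2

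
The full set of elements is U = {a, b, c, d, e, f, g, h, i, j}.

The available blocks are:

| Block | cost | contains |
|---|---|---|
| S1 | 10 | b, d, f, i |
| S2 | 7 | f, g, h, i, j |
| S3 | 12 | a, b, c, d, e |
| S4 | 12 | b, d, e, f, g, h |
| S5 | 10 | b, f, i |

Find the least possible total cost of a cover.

19

S2, S3 together cover every element (S2 ∪ S3 = {a, b, c, d, e, f, g, h, i, j}); total cost 7 + 12 = 19.
No covering selection has total cost below 19.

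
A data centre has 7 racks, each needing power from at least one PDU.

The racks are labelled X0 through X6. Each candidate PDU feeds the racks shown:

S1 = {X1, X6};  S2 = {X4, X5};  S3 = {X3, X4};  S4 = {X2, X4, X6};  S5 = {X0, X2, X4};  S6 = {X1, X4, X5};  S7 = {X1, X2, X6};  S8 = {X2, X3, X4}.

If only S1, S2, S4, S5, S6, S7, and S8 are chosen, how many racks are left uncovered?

Union of S1, S2, S4, S5, S6, S7, S8 = {X0, X1, X2, X3, X4, X5, X6} — that's every rack, so 0 are uncovered.

0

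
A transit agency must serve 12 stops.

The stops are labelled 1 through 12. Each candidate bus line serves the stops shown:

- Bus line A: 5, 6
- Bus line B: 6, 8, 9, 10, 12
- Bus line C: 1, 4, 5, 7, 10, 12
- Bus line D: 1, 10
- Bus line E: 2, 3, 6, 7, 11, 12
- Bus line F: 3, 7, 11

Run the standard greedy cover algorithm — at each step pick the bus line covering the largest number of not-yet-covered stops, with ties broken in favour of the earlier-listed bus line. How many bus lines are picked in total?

Greedy: pick C (covers 6 new) → pick E (covers 4 new) → pick B (covers 2 new). Total picks: 3.

3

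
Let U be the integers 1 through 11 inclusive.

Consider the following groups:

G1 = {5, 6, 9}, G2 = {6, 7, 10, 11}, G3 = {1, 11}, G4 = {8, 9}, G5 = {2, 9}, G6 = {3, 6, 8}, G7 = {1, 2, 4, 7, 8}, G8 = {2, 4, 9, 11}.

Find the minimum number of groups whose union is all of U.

Take {G1, G2, G6, G7}. Their union is {1, 2, 3, 4, 5, 6, 7, 8, 9, 10, 11}, which is all 11 elements.
No 3 of the 8 groups cover everything (all 56 combinations miss at least one element), so 4 is optimal.

4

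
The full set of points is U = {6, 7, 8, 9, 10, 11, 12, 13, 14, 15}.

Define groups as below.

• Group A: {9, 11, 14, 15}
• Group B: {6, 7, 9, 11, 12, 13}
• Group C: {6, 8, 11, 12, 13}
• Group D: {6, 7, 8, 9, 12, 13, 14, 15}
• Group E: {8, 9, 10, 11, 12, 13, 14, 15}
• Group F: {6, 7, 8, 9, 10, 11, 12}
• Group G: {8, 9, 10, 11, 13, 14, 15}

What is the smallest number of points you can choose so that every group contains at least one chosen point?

2

H = {9, 13} meets every group (each contains at least one member of H), and |H| = 2.
No single point lies in every group, so at least 2 are needed and 2 is optimal.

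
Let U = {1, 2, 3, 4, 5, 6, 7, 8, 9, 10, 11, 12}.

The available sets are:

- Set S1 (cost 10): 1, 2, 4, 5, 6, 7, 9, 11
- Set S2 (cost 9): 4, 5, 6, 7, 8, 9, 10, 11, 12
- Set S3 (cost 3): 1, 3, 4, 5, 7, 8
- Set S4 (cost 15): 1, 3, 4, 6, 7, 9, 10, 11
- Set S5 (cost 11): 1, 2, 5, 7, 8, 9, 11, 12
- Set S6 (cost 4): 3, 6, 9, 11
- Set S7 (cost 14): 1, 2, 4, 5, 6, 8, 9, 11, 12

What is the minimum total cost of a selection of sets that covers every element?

22

S1, S2, S3 together cover every element (S1 ∪ S2 ∪ S3 = {1, 2, 3, 4, 5, 6, 7, 8, 9, 10, 11, 12}); total cost 10 + 9 + 3 = 22.
The greedy pick S3, S6, S2, S1 costs 26; no covering selection beats 22.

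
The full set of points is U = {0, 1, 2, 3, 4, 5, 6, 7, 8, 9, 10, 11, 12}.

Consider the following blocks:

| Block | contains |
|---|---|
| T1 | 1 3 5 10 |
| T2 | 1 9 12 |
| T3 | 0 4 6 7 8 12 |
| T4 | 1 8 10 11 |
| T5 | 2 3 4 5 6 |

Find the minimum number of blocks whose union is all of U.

T2, T3, T4, and T5 cover everything between them: the union {0, 1, 2, 3, 4, 5, 6, 7, 8, 9, 10, 11, 12} is all of U.
No 3 of the 5 blocks cover everything (all 10 combinations miss at least one point), so 4 is optimal.

4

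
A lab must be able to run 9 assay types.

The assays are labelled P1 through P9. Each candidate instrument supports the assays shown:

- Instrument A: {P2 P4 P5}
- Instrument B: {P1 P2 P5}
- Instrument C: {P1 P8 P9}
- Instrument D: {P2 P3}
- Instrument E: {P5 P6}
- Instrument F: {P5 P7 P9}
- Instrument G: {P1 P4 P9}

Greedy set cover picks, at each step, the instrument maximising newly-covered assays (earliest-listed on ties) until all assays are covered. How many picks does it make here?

5

Greedy: pick A (covers 3 new) → pick C (covers 3 new) → pick D (covers 1 new) → pick E (covers 1 new) → pick F (covers 1 new). Total picks: 5.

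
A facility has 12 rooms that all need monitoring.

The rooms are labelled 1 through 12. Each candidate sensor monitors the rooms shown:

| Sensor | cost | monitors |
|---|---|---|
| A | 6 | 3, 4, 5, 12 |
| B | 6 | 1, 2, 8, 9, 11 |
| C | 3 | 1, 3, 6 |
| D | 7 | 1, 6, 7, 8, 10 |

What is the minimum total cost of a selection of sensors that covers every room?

19

A, B, D together cover every room (A ∪ B ∪ D = {1, 2, 3, 4, 5, 6, 7, 8, 9, 10, 11, 12}); total cost 6 + 6 + 7 = 19.
The greedy pick C, B, A, D costs 22; no covering selection beats 19.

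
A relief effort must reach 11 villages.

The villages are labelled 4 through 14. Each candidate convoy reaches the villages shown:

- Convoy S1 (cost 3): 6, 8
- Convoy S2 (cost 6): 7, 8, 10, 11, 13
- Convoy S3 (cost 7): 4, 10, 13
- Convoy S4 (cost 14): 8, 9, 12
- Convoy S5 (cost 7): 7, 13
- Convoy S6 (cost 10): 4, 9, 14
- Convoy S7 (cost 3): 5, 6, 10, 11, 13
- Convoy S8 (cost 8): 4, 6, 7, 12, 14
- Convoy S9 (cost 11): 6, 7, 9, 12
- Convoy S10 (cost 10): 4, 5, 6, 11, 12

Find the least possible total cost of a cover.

S1, S6, S7, S8 together cover every village (S1 ∪ S6 ∪ S7 ∪ S8 = {4, 5, 6, 7, 8, 9, 10, 11, 12, 13, 14}); total cost 3 + 10 + 3 + 8 = 24.
No covering selection has total cost below 24.

24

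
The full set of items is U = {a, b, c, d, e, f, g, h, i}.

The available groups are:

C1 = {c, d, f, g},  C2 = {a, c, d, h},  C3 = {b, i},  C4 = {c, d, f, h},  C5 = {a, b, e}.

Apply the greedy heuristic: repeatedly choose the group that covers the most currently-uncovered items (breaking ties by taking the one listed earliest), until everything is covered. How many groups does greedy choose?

Greedy: pick C1 (covers 4 new) → pick C5 (covers 3 new) → pick C2 (covers 1 new) → pick C3 (covers 1 new). Total picks: 4.

4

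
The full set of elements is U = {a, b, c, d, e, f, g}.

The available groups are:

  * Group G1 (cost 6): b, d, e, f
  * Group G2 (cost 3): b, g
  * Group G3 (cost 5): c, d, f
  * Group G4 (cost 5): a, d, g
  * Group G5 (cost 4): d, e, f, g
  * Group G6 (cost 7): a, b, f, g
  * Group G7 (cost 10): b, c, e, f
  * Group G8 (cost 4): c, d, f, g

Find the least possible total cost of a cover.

G4, G7 together cover every element (G4 ∪ G7 = {a, b, c, d, e, f, g}); total cost 5 + 10 = 15.
The greedy pick G5, G2, G8, G4 costs 16; no covering selection beats 15.

15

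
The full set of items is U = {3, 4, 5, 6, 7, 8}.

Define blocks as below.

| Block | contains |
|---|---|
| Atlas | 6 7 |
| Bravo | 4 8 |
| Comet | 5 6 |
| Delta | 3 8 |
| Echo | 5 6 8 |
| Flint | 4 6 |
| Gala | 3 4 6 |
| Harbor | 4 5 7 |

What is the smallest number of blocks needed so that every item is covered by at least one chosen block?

Atlas, Delta, and Harbor cover everything between them: the union {3, 4, 5, 6, 7, 8} is all of U.
No 2 of the 8 blocks cover everything (all 28 combinations miss at least one item), so 3 is optimal.

3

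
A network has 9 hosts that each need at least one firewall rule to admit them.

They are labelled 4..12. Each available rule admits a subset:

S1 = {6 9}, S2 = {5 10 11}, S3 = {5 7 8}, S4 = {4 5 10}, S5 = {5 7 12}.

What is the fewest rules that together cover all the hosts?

5

S1 and S2 and S3 and S4 and S5 together: S1 ∪ S2 ∪ S3 ∪ S4 ∪ S5 = {4, 5, 6, 7, 8, 9, 10, 11, 12} — every host is covered.
No 4 of the 5 rules cover everything (all 5 combinations miss at least one host), so 5 is optimal.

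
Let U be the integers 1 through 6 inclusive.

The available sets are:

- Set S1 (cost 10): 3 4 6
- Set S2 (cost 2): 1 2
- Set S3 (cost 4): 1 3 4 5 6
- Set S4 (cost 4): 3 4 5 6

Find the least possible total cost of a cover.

S2, S4 together cover every item (S2 ∪ S4 = {1, 2, 3, 4, 5, 6}); total cost 2 + 4 = 6.
No covering selection has total cost below 6.

6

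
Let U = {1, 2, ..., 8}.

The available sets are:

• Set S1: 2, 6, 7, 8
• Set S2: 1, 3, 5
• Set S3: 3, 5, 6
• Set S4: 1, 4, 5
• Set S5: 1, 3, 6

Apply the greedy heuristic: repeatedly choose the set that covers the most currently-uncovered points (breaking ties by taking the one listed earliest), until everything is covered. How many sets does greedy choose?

Greedy: pick S1 (covers 4 new) → pick S2 (covers 3 new) → pick S4 (covers 1 new). Total picks: 3.

3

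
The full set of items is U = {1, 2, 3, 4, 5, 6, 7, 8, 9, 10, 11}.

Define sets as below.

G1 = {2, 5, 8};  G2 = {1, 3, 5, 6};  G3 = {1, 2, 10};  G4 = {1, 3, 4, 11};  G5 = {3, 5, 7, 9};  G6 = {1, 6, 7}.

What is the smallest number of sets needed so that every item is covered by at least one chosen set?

5

Take {G1, G3, G4, G5, G6}. Their union is {1, 2, 3, 4, 5, 6, 7, 8, 9, 10, 11}, which is all 11 items.
No 4 of the 6 sets cover everything (all 15 combinations miss at least one item), so 5 is optimal.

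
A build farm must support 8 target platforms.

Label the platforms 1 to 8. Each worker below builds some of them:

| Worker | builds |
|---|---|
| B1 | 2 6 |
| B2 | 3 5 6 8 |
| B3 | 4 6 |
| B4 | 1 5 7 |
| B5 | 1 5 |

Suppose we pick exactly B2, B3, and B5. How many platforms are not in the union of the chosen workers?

Union of B2, B3, B5 = {1, 3, 4, 5, 6, 8}.
Not covered: 2, 7 — 2 platforms.

2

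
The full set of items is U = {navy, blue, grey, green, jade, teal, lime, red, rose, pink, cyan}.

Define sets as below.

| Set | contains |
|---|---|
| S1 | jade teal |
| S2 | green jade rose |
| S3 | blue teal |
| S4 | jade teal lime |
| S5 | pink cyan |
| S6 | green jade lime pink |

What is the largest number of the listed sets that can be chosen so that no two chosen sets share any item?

3

S2, S3, S5 are pairwise disjoint (S2={green,jade,rose}; S3={blue,teal}; S5={pink,cyan}).
Every remaining set overlaps one of these, and no 4 of the listed sets are pairwise disjoint, so 3 is the maximum.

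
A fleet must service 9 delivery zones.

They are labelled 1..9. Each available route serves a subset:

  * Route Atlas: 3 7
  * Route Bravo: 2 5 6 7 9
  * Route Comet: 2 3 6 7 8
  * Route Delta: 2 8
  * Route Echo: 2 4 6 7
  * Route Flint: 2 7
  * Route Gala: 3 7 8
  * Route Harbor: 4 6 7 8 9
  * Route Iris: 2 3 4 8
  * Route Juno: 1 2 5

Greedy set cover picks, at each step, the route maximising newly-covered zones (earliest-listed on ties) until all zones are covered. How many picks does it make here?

3

Greedy: pick Bravo (covers 5 new) → pick Iris (covers 3 new) → pick Juno (covers 1 new). Total picks: 3.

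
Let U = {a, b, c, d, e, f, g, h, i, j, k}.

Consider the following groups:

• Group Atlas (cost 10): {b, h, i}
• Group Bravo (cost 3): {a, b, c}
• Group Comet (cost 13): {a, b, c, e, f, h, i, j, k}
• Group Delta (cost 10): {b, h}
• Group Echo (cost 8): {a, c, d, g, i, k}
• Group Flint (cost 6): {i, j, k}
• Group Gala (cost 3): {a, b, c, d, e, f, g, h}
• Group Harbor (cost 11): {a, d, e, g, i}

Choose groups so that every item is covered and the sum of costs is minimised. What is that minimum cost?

9

Flint, Gala together cover every item (Flint ∪ Gala = {a, b, c, d, e, f, g, h, i, j, k}); total cost 6 + 3 = 9.
No covering selection has total cost below 9.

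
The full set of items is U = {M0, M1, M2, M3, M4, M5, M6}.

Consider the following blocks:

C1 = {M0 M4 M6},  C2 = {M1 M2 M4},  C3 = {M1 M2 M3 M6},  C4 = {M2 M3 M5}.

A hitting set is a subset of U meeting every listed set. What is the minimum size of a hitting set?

2

H = {M2, M6} meets every block (each contains at least one member of H), and |H| = 2.
The blocks C1, C4 are pairwise disjoint, so any hitting set needs a separate item for each — at least 2. Hence 2 is optimal.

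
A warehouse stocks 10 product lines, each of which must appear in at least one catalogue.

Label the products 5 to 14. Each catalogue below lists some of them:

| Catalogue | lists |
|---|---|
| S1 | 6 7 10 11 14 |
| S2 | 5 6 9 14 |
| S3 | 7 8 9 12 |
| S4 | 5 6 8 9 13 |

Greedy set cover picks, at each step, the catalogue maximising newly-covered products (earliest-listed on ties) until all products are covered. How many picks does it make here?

3

Greedy: pick S1 (covers 5 new) → pick S4 (covers 4 new) → pick S3 (covers 1 new). Total picks: 3.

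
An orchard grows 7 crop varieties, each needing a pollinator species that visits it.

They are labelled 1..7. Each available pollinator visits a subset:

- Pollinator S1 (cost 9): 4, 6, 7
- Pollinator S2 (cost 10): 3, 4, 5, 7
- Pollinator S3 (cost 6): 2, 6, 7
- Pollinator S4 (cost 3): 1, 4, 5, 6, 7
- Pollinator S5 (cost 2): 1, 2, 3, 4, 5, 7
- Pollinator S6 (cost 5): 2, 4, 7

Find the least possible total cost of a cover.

5

S4, S5 together cover every variety (S4 ∪ S5 = {1, 2, 3, 4, 5, 6, 7}); total cost 3 + 2 = 5.
No covering selection has total cost below 5.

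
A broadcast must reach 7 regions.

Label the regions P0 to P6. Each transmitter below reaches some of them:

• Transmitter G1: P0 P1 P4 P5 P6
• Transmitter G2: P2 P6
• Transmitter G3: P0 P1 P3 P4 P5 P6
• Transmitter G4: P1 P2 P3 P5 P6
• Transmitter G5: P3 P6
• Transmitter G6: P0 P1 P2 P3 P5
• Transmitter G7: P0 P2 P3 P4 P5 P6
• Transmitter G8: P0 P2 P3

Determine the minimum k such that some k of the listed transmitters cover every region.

G1 and G4 together: G1 ∪ G4 = {P0, P1, P2, P3, P4, P5, P6} — every region is covered.
No single transmitter has all 7 regions (the largest, G3, has 6), so 2 is optimal.

2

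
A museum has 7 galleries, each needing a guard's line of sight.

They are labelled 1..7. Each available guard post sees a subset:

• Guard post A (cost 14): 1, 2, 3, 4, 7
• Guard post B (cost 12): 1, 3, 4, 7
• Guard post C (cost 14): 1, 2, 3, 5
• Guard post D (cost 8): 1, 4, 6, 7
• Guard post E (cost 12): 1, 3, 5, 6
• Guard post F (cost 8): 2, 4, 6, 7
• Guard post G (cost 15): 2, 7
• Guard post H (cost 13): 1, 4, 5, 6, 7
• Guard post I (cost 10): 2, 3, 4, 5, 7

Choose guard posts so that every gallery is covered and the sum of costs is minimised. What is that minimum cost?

18

D, I together cover every gallery (D ∪ I = {1, 2, 3, 4, 5, 6, 7}); total cost 8 + 10 = 18.
No covering selection has total cost below 18.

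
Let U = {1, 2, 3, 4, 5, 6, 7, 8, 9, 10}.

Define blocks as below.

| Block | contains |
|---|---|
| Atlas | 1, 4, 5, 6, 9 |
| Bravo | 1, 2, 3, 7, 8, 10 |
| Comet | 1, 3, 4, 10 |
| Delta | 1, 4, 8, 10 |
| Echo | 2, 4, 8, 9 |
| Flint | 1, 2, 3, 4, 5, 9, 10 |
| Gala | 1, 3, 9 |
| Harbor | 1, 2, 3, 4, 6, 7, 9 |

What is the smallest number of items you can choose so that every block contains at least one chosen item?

Take H = {3, 4}. Each listed block contains at least one of these, so H is a hitting set of size 2.
No single item lies in every block, so at least 2 are needed and 2 is optimal.

2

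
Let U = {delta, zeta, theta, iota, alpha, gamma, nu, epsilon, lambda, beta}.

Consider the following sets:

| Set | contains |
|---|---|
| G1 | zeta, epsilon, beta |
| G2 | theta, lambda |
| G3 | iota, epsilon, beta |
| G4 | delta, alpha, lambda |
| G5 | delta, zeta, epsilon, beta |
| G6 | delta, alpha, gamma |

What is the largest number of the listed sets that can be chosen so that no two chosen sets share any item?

3

G2, G3, G6 are pairwise disjoint (G2={theta,lambda}; G3={iota,epsilon,beta}; G6={delta,alpha,gamma}).
Every remaining set overlaps one of these, and no 4 of the listed sets are pairwise disjoint, so 3 is the maximum.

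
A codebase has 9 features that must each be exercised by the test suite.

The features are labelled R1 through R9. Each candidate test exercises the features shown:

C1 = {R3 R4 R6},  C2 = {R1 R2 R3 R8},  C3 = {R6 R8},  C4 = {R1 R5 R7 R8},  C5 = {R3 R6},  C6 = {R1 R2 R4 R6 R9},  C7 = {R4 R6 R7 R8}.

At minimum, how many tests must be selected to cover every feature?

Take {C2, C4, C6}. Their union is {R1, R2, R3, R4, R5, R6, R7, R8, R9}, which is all 9 features.
Only C4 contains R5, so C4 is forced; the remaining 5 features need at least 2 more tests (each remaining test adds at most 4) — so at least 3 tests are needed, and 3 is optimal.

3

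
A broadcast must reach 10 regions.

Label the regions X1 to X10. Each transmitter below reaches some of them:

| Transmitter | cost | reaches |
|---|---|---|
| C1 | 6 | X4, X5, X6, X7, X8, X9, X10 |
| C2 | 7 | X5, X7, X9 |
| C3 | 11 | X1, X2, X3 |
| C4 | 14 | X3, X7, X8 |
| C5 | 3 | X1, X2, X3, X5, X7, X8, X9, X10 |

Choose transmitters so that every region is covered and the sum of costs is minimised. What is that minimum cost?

C1, C5 together cover every region (C1 ∪ C5 = {X1, X2, X3, X4, X5, X6, X7, X8, X9, X10}); total cost 6 + 3 = 9.
No covering selection has total cost below 9.

9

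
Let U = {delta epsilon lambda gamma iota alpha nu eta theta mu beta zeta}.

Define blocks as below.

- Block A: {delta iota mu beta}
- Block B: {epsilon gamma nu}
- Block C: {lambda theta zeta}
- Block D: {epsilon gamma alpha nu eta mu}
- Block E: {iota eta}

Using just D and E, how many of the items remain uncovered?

5

Union of D, E = {epsilon, gamma, iota, alpha, nu, eta, mu}.
Not covered: delta, lambda, theta, beta, zeta — 5 items.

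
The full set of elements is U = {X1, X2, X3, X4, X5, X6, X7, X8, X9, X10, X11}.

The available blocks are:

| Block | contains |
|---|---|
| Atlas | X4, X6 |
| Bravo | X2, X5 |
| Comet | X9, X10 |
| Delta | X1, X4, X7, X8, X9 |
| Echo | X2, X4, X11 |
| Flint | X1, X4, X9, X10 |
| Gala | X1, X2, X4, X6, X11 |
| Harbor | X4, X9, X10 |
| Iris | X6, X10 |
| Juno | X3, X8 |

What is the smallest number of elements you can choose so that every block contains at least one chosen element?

4

H = {X3, X4, X5, X10} meets every block (each contains at least one member of H), and |H| = 4.
The blocks Atlas, Bravo, Comet, Juno are pairwise disjoint, so any hitting set needs a separate element for each — at least 4. Hence 4 is optimal.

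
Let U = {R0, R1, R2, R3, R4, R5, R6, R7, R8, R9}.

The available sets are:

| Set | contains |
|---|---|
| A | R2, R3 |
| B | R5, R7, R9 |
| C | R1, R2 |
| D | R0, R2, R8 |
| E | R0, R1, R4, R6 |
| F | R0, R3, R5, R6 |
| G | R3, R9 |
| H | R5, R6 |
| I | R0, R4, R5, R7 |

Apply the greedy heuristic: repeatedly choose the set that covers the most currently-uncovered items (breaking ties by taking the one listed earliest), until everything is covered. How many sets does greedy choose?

Greedy: pick E (covers 4 new) → pick B (covers 3 new) → pick A (covers 2 new) → pick D (covers 1 new). Total picks: 4.

4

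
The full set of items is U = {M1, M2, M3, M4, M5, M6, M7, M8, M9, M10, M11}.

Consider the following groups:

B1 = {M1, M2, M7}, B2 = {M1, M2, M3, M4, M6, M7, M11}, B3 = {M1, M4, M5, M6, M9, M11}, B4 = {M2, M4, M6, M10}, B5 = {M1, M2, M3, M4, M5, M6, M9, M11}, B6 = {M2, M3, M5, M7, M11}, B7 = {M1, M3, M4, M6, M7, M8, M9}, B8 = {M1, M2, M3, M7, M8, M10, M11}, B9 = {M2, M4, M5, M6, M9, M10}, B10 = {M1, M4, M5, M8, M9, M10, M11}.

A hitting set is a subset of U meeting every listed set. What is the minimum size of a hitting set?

2

The 2 items {M2, M9} hit every group.
No single item lies in every group, so at least 2 are needed and 2 is optimal.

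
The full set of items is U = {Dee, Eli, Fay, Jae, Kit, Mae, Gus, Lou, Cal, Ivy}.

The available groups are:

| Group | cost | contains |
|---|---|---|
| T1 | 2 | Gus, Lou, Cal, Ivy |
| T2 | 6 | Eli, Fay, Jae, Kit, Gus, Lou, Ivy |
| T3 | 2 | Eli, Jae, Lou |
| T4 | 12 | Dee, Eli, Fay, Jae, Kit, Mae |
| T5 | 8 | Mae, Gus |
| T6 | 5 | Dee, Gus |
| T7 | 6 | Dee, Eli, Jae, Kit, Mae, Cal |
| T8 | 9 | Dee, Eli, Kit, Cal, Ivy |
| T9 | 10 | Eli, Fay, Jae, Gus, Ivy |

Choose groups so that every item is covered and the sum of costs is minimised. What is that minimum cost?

T2, T7 together cover every item (T2 ∪ T7 = {Dee, Eli, Fay, Jae, Kit, Mae, Gus, Lou, Cal, Ivy}); total cost 6 + 6 = 12.
The greedy pick T1, T3, T7, T2 costs 16; no covering selection beats 12.

12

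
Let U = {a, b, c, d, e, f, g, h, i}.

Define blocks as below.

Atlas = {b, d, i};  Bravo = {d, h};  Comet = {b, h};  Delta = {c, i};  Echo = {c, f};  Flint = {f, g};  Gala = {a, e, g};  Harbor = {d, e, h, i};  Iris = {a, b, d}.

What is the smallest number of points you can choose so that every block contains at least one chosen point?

T = {b, c, d, g} meets every block (each contains at least one member of T), and |T| = 4.
No choice of 3 points meets every block, so 4 is the minimum.

4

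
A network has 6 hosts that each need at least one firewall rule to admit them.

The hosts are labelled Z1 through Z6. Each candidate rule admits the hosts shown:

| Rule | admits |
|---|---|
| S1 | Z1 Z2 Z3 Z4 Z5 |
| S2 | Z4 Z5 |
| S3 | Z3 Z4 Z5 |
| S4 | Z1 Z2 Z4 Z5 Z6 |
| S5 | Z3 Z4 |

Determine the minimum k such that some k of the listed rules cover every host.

2

S3 and S4 together: S3 ∪ S4 = {Z1, Z2, Z3, Z4, Z5, Z6} — every host is covered.
No single rule has all 6 hosts (the largest, S1, has 5), so 2 is optimal.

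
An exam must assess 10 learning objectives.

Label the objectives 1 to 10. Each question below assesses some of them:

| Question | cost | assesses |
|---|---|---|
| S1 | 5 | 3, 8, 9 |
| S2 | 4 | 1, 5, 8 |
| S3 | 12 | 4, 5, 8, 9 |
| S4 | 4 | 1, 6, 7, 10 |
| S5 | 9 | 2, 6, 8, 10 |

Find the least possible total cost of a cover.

S1, S3, S4, S5 together cover every objective (S1 ∪ S3 ∪ S4 ∪ S5 = {1, 2, 3, 4, 5, 6, 7, 8, 9, 10}); total cost 5 + 12 + 4 + 9 = 30.
The greedy pick S4, S1, S2, S5, S3 costs 34; no covering selection beats 30.

30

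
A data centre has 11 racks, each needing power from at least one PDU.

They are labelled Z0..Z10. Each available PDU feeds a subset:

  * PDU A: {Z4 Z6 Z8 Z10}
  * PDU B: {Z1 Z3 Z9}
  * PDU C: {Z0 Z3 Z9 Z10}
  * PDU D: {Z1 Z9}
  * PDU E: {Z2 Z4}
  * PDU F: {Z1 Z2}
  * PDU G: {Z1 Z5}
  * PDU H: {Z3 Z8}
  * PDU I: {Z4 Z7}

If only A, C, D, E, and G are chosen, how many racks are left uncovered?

Union of A, C, D, E, G = {Z0, Z1, Z2, Z3, Z4, Z5, Z6, Z8, Z9, Z10}.
Not covered: Z7 — 1 rack.

1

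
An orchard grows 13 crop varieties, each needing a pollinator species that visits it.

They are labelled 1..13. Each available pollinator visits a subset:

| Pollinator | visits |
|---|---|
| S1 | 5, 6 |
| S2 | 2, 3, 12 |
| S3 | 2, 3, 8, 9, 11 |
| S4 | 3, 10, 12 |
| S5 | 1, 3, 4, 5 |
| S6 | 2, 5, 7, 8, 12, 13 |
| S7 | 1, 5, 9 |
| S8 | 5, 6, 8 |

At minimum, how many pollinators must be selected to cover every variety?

5

S1 and S3 and S4 and S5 and S6 together: S1 ∪ S3 ∪ S4 ∪ S5 ∪ S6 = {1, 2, 3, 4, 5, 6, 7, 8, 9, 10, 11, 12, 13} — every variety is covered.
No 4 of the 8 pollinators cover everything (all 70 combinations miss at least one variety), so 5 is optimal.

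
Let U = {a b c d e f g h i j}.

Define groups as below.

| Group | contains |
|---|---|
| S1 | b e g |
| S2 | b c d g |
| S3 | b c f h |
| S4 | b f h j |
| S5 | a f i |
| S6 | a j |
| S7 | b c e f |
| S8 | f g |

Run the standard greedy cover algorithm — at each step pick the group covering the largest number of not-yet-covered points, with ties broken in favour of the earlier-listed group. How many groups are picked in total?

Greedy: pick S2 (covers 4 new) → pick S4 (covers 3 new) → pick S5 (covers 2 new) → pick S1 (covers 1 new). Total picks: 4.

4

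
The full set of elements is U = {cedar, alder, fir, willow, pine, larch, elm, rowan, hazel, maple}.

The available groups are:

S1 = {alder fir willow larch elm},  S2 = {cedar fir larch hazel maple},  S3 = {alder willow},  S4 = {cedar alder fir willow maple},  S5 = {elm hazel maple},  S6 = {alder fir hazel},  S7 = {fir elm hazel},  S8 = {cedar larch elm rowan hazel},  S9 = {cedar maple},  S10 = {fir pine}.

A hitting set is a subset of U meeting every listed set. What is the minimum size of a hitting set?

4

Take H = {alder, fir, larch, maple}. Each listed group contains at least one of these, so H is a hitting set of size 4.
No choice of 3 elements meets every group, so 4 is the minimum.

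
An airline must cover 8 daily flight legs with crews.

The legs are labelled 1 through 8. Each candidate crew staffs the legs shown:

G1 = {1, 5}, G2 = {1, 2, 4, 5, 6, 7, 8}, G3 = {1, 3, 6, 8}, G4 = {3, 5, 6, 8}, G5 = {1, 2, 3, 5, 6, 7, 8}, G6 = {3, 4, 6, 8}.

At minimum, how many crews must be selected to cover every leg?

G2 and G4 together: G2 ∪ G4 = {1, 2, 3, 4, 5, 6, 7, 8} — every leg is covered.
No single crew has all 8 legs (the largest, G2, has 7), so 2 is optimal.

2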